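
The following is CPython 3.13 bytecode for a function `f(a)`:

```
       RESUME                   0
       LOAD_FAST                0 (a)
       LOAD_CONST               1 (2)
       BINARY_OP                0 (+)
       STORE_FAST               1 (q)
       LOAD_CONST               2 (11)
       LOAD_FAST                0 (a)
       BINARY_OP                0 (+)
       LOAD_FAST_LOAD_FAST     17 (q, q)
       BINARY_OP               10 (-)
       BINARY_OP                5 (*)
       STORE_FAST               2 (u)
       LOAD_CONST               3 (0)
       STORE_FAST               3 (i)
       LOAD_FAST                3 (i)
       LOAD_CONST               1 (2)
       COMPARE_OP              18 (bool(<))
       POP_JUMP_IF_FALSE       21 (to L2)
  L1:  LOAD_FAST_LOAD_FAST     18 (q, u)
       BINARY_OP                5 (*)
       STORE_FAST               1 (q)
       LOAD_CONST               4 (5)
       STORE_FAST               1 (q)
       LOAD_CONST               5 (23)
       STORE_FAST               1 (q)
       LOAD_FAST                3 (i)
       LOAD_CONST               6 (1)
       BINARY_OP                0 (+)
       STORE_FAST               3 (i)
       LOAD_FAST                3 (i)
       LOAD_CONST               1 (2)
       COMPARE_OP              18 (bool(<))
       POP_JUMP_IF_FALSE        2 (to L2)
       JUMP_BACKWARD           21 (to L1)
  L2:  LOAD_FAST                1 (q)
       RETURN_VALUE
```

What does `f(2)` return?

LOAD_FAST a → push 2. Stack: [2]
LOAD_CONST → push 2. Stack: [2, 2]
BINARY_OP + → 2 + 2 = 4. Stack: [4]
STORE_FAST q → q=4. Stack: []
LOAD_CONST → push 11. Stack: [11]
LOAD_FAST a → push 2. Stack: [11, 2]
BINARY_OP + → 11 + 2 = 13. Stack: [13]
LOAD_FAST_LOAD_FAST q,q → push 4,4. Stack: [13, 4, 4]
BINARY_OP - → 4 - 4 = 0. Stack: [13, 0]
BINARY_OP * → 13 * 0 = 0. Stack: [0]
STORE_FAST u → u=0. Stack: []
LOAD_CONST → push 0. Stack: [0]
STORE_FAST i → i=0. Stack: []
LOAD_FAST i → push 0. Stack: [0]
LOAD_CONST → push 2. Stack: [0, 2]
COMPARE_OP bool(<) → 0 vs 2 = True. Stack: [True]
POP_JUMP_IF_FALSE → pop True; no jump. Stack: []
LOAD_FAST_LOAD_FAST q,u → push 4,0. Stack: [4, 0]
BINARY_OP * → 4 * 0 = 0. Stack: [0]
STORE_FAST q → q=0. Stack: []
LOAD_CONST → push 5. Stack: [5]
STORE_FAST q → q=5. Stack: []
LOAD_CONST → push 23. Stack: [23]
STORE_FAST q → q=23. Stack: []
LOAD_FAST i → push 0. Stack: [0]
LOAD_CONST → push 1. Stack: [0, 1]
BINARY_OP + → 0 + 1 = 1. Stack: [1]
STORE_FAST i → i=1. Stack: []
LOAD_FAST i → push 1. Stack: [1]
LOAD_CONST → push 2. Stack: [1, 2]
COMPARE_OP bool(<) → 1 vs 2 = True. Stack: [True]
POP_JUMP_IF_FALSE → pop True; no jump. Stack: []
LOAD_FAST_LOAD_FAST q,u → push 23,0. Stack: [23, 0]
BINARY_OP * → 23 * 0 = 0. Stack: [0]
STORE_FAST q → q=0. Stack: []
LOAD_CONST → push 5. Stack: [5]
STORE_FAST q → q=5. Stack: []
LOAD_CONST → push 23. Stack: [23]
STORE_FAST q → q=23. Stack: []
LOAD_FAST i → push 1. Stack: [1]
LOAD_CONST → push 1. Stack: [1, 1]
BINARY_OP + → 1 + 1 = 2. Stack: [2]
STORE_FAST i → i=2. Stack: []
LOAD_FAST i → push 2. Stack: [2]
LOAD_CONST → push 2. Stack: [2, 2]
COMPARE_OP bool(<) → 2 vs 2 = False. Stack: [False]
POP_JUMP_IF_FALSE → pop False; jump. Stack: []
LOAD_FAST q → push 23. Stack: [23]
RETURN_VALUE → return 23.

23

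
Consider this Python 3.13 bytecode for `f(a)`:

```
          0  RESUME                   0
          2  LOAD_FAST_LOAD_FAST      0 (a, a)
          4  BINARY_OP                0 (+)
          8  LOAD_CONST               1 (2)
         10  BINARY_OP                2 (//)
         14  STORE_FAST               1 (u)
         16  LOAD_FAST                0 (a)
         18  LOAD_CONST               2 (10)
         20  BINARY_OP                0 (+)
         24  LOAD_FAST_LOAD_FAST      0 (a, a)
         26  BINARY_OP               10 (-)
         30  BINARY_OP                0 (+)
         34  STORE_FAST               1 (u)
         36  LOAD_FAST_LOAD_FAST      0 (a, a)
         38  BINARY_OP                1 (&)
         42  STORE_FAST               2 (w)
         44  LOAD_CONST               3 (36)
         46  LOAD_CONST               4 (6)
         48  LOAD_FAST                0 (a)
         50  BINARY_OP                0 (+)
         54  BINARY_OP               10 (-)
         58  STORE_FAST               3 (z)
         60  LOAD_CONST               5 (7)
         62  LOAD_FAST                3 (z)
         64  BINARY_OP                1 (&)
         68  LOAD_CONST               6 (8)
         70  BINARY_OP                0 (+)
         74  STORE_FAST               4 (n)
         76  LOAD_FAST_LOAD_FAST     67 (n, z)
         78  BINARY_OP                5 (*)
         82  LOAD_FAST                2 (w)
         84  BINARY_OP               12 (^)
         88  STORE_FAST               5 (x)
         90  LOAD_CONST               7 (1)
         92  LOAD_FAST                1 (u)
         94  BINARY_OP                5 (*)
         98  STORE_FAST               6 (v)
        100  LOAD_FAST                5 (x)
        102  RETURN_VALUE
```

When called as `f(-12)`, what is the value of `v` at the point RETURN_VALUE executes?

LOAD_FAST_LOAD_FAST a,a → push -12,-12. Stack: [-12, -12]
BINARY_OP + → -12 + -12 = -24. Stack: [-24]
LOAD_CONST → push 2. Stack: [-24, 2]
BINARY_OP // → -24 // 2 = -12. Stack: [-12]
STORE_FAST u → u=-12. Stack: []
LOAD_FAST a → push -12. Stack: [-12]
LOAD_CONST → push 10. Stack: [-12, 10]
BINARY_OP + → -12 + 10 = -2. Stack: [-2]
LOAD_FAST_LOAD_FAST a,a → push -12,-12. Stack: [-2, -12, -12]
BINARY_OP - → -12 - -12 = 0. Stack: [-2, 0]
BINARY_OP + → -2 + 0 = -2. Stack: [-2]
STORE_FAST u → u=-2. Stack: []
LOAD_FAST_LOAD_FAST a,a → push -12,-12. Stack: [-12, -12]
BINARY_OP & → -12 & -12 = -12. Stack: [-12]
STORE_FAST w → w=-12. Stack: []
LOAD_CONST → push 36. Stack: [36]
LOAD_CONST → push 6. Stack: [36, 6]
LOAD_FAST a → push -12. Stack: [36, 6, -12]
BINARY_OP + → 6 + -12 = -6. Stack: [36, -6]
BINARY_OP - → 36 - -6 = 42. Stack: [42]
STORE_FAST z → z=42. Stack: []
LOAD_CONST → push 7. Stack: [7]
LOAD_FAST z → push 42. Stack: [7, 42]
BINARY_OP & → 7 & 42 = 2. Stack: [2]
LOAD_CONST → push 8. Stack: [2, 8]
BINARY_OP + → 2 + 8 = 10. Stack: [10]
STORE_FAST n → n=10. Stack: []
LOAD_FAST_LOAD_FAST n,z → push 10,42. Stack: [10, 42]
BINARY_OP * → 10 * 42 = 420. Stack: [420]
LOAD_FAST w → push -12. Stack: [420, -12]
BINARY_OP ^ → 420 ^ -12 = -432. Stack: [-432]
STORE_FAST x → x=-432. Stack: []
LOAD_CONST → push 1. Stack: [1]
LOAD_FAST u → push -2. Stack: [1, -2]
BINARY_OP * → 1 * -2 = -2. Stack: [-2]
STORE_FAST v → v=-2. Stack: []
LOAD_FAST x → push -432. Stack: [-432]
RETURN_VALUE → return -432.

-2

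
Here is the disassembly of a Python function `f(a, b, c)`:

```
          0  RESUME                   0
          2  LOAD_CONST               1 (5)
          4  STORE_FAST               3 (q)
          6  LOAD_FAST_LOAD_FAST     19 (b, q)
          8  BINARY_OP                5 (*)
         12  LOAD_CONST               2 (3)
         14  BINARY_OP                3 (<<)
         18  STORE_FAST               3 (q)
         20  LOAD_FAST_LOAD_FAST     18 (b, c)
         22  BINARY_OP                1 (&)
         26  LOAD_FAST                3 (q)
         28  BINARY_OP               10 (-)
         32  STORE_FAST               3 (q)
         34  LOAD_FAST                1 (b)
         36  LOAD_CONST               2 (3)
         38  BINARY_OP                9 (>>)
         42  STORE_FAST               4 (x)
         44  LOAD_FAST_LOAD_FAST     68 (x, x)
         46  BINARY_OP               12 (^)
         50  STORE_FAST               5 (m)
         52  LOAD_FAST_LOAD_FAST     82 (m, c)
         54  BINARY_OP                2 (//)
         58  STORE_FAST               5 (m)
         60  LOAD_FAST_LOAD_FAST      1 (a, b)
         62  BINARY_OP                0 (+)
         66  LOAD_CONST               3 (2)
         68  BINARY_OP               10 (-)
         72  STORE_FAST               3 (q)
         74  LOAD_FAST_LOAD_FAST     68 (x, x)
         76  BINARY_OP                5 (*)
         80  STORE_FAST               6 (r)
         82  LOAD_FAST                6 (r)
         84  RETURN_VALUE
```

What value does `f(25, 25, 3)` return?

9

LOAD_CONST → push 5. Stack: [5]
STORE_FAST q → q=5. Stack: []
LOAD_FAST_LOAD_FAST b,q → push 25,5. Stack: [25, 5]
BINARY_OP * → 25 * 5 = 125. Stack: [125]
LOAD_CONST → push 3. Stack: [125, 3]
BINARY_OP << → 125 << 3 = 1000. Stack: [1000]
STORE_FAST q → q=1000. Stack: []
LOAD_FAST_LOAD_FAST b,c → push 25,3. Stack: [25, 3]
BINARY_OP & → 25 & 3 = 1. Stack: [1]
LOAD_FAST q → push 1000. Stack: [1, 1000]
BINARY_OP - → 1 - 1000 = -999. Stack: [-999]
STORE_FAST q → q=-999. Stack: []
LOAD_FAST b → push 25. Stack: [25]
LOAD_CONST → push 3. Stack: [25, 3]
BINARY_OP >> → 25 >> 3 = 3. Stack: [3]
STORE_FAST x → x=3. Stack: []
LOAD_FAST_LOAD_FAST x,x → push 3,3. Stack: [3, 3]
BINARY_OP ^ → 3 ^ 3 = 0. Stack: [0]
STORE_FAST m → m=0. Stack: []
LOAD_FAST_LOAD_FAST m,c → push 0,3. Stack: [0, 3]
BINARY_OP // → 0 // 3 = 0. Stack: [0]
STORE_FAST m → m=0. Stack: []
LOAD_FAST_LOAD_FAST a,b → push 25,25. Stack: [25, 25]
BINARY_OP + → 25 + 25 = 50. Stack: [50]
LOAD_CONST → push 2. Stack: [50, 2]
BINARY_OP - → 50 - 2 = 48. Stack: [48]
STORE_FAST q → q=48. Stack: []
LOAD_FAST_LOAD_FAST x,x → push 3,3. Stack: [3, 3]
BINARY_OP * → 3 * 3 = 9. Stack: [9]
STORE_FAST r → r=9. Stack: []
LOAD_FAST r → push 9. Stack: [9]
RETURN_VALUE → return 9.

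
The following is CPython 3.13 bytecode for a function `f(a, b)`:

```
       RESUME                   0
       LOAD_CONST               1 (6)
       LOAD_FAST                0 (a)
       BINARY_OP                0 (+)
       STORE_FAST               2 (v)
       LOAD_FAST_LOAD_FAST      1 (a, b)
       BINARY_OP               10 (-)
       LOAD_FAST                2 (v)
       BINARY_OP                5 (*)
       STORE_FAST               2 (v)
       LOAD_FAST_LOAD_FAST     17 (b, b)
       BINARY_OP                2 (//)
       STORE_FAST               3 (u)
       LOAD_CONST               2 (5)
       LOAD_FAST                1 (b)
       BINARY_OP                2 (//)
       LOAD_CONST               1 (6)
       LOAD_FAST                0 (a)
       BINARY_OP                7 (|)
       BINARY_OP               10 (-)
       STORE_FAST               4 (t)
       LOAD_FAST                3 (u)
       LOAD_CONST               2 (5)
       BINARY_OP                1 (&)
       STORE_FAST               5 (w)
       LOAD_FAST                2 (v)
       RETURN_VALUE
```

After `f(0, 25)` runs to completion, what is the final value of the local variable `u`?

1

LOAD_CONST → push 6. Stack: [6]
LOAD_FAST a → push 0. Stack: [6, 0]
BINARY_OP + → 6 + 0 = 6. Stack: [6]
STORE_FAST v → v=6. Stack: []
LOAD_FAST_LOAD_FAST a,b → push 0,25. Stack: [0, 25]
BINARY_OP - → 0 - 25 = -25. Stack: [-25]
LOAD_FAST v → push 6. Stack: [-25, 6]
BINARY_OP * → -25 * 6 = -150. Stack: [-150]
STORE_FAST v → v=-150. Stack: []
LOAD_FAST_LOAD_FAST b,b → push 25,25. Stack: [25, 25]
BINARY_OP // → 25 // 25 = 1. Stack: [1]
STORE_FAST u → u=1. Stack: []
LOAD_CONST → push 5. Stack: [5]
LOAD_FAST b → push 25. Stack: [5, 25]
BINARY_OP // → 5 // 25 = 0. Stack: [0]
LOAD_CONST → push 6. Stack: [0, 6]
LOAD_FAST a → push 0. Stack: [0, 6, 0]
BINARY_OP | → 6 | 0 = 6. Stack: [0, 6]
BINARY_OP - → 0 - 6 = -6. Stack: [-6]
STORE_FAST t → t=-6. Stack: []
LOAD_FAST u → push 1. Stack: [1]
LOAD_CONST → push 5. Stack: [1, 5]
BINARY_OP & → 1 & 5 = 1. Stack: [1]
STORE_FAST w → w=1. Stack: []
LOAD_FAST v → push -150. Stack: [-150]
RETURN_VALUE → return -150.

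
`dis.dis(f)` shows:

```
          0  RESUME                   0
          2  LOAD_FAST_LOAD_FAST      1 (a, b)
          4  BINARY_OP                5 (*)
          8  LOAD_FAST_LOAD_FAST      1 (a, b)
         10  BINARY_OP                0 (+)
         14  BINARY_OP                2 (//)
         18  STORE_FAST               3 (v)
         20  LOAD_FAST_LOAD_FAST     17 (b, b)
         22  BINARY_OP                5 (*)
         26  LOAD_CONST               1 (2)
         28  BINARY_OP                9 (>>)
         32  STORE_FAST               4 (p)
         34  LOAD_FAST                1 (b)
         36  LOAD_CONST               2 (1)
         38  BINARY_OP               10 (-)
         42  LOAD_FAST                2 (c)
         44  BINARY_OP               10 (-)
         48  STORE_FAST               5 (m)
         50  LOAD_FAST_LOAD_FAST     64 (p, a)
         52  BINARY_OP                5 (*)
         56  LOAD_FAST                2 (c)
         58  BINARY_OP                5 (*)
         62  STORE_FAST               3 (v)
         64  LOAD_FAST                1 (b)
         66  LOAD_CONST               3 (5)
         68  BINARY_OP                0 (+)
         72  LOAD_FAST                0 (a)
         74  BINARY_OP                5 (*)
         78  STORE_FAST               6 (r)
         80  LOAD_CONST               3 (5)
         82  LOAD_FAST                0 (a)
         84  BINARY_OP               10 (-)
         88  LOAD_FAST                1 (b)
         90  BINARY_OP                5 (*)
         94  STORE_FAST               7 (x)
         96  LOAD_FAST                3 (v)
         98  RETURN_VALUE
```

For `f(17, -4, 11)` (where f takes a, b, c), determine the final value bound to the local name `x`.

LOAD_FAST_LOAD_FAST a,b → push 17,-4. Stack: [17, -4]
BINARY_OP * → 17 * -4 = -68. Stack: [-68]
LOAD_FAST_LOAD_FAST a,b → push 17,-4. Stack: [-68, 17, -4]
BINARY_OP + → 17 + -4 = 13. Stack: [-68, 13]
BINARY_OP // → -68 // 13 = -6. Stack: [-6]
STORE_FAST v → v=-6. Stack: []
LOAD_FAST_LOAD_FAST b,b → push -4,-4. Stack: [-4, -4]
BINARY_OP * → -4 * -4 = 16. Stack: [16]
LOAD_CONST → push 2. Stack: [16, 2]
BINARY_OP >> → 16 >> 2 = 4. Stack: [4]
STORE_FAST p → p=4. Stack: []
LOAD_FAST b → push -4. Stack: [-4]
LOAD_CONST → push 1. Stack: [-4, 1]
BINARY_OP - → -4 - 1 = -5. Stack: [-5]
LOAD_FAST c → push 11. Stack: [-5, 11]
BINARY_OP - → -5 - 11 = -16. Stack: [-16]
STORE_FAST m → m=-16. Stack: []
LOAD_FAST_LOAD_FAST p,a → push 4,17. Stack: [4, 17]
BINARY_OP * → 4 * 17 = 68. Stack: [68]
LOAD_FAST c → push 11. Stack: [68, 11]
BINARY_OP * → 68 * 11 = 748. Stack: [748]
STORE_FAST v → v=748. Stack: []
LOAD_FAST b → push -4. Stack: [-4]
LOAD_CONST → push 5. Stack: [-4, 5]
BINARY_OP + → -4 + 5 = 1. Stack: [1]
LOAD_FAST a → push 17. Stack: [1, 17]
BINARY_OP * → 1 * 17 = 17. Stack: [17]
STORE_FAST r → r=17. Stack: []
LOAD_CONST → push 5. Stack: [5]
LOAD_FAST a → push 17. Stack: [5, 17]
BINARY_OP - → 5 - 17 = -12. Stack: [-12]
LOAD_FAST b → push -4. Stack: [-12, -4]
BINARY_OP * → -12 * -4 = 48. Stack: [48]
STORE_FAST x → x=48. Stack: []
LOAD_FAST v → push 748. Stack: [748]
RETURN_VALUE → return 748.

48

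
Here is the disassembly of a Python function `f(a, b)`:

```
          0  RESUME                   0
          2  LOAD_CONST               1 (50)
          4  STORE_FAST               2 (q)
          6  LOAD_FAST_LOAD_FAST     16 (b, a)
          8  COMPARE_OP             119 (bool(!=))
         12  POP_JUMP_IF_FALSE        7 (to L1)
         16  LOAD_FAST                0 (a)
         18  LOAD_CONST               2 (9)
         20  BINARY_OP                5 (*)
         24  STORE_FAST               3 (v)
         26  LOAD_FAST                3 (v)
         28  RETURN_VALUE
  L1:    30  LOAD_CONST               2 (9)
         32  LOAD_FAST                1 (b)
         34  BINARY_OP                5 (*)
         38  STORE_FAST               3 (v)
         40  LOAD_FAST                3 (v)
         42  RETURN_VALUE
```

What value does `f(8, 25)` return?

LOAD_CONST → push 50. Stack: [50]
STORE_FAST q → q=50. Stack: []
LOAD_FAST_LOAD_FAST b,a → push 25,8. Stack: [25, 8]
COMPARE_OP bool(!=) → 25 vs 8 = True. Stack: [True]
POP_JUMP_IF_FALSE → pop True; no jump. Stack: []
LOAD_FAST a → push 8. Stack: [8]
LOAD_CONST → push 9. Stack: [8, 9]
BINARY_OP * → 8 * 9 = 72. Stack: [72]
STORE_FAST v → v=72. Stack: []
LOAD_FAST v → push 72. Stack: [72]
RETURN_VALUE → return 72.

72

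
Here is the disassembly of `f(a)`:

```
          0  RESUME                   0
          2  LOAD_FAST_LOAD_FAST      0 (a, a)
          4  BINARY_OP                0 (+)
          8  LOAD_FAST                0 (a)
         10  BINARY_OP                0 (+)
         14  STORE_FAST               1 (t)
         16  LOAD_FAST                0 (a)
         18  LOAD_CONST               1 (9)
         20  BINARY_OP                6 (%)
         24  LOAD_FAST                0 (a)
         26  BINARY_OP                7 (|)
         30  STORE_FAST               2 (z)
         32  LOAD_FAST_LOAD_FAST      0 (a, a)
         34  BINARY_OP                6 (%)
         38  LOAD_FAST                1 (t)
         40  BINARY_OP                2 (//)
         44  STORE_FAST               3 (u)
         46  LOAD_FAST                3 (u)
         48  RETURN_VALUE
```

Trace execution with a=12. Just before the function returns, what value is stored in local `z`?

15

LOAD_FAST_LOAD_FAST a,a → push 12,12. Stack: [12, 12]
BINARY_OP + → 12 + 12 = 24. Stack: [24]
LOAD_FAST a → push 12. Stack: [24, 12]
BINARY_OP + → 24 + 12 = 36. Stack: [36]
STORE_FAST t → t=36. Stack: []
LOAD_FAST a → push 12. Stack: [12]
LOAD_CONST → push 9. Stack: [12, 9]
BINARY_OP % → 12 % 9 = 3. Stack: [3]
LOAD_FAST a → push 12. Stack: [3, 12]
BINARY_OP | → 3 | 12 = 15. Stack: [15]
STORE_FAST z → z=15. Stack: []
LOAD_FAST_LOAD_FAST a,a → push 12,12. Stack: [12, 12]
BINARY_OP % → 12 % 12 = 0. Stack: [0]
LOAD_FAST t → push 36. Stack: [0, 36]
BINARY_OP // → 0 // 36 = 0. Stack: [0]
STORE_FAST u → u=0. Stack: []
LOAD_FAST u → push 0. Stack: [0]
RETURN_VALUE → return 0.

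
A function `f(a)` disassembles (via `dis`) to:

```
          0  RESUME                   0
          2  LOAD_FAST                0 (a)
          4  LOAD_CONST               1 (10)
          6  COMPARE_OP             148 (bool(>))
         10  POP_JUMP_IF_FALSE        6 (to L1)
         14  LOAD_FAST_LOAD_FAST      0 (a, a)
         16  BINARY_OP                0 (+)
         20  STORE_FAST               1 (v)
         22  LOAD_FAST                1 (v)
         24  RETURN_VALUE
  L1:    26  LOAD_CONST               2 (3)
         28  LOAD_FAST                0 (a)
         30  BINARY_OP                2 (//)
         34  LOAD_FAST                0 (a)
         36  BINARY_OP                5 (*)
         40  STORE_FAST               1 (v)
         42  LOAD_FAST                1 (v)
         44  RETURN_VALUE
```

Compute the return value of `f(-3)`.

LOAD_FAST a → push -3. Stack: [-3]
LOAD_CONST → push 10. Stack: [-3, 10]
COMPARE_OP bool(>) → -3 vs 10 = False. Stack: [False]
POP_JUMP_IF_FALSE → pop False; jump. Stack: []
LOAD_CONST → push 3. Stack: [3]
LOAD_FAST a → push -3. Stack: [3, -3]
BINARY_OP // → 3 // -3 = -1. Stack: [-1]
LOAD_FAST a → push -3. Stack: [-1, -3]
BINARY_OP * → -1 * -3 = 3. Stack: [3]
STORE_FAST v → v=3. Stack: []
LOAD_FAST v → push 3. Stack: [3]
RETURN_VALUE → return 3.

3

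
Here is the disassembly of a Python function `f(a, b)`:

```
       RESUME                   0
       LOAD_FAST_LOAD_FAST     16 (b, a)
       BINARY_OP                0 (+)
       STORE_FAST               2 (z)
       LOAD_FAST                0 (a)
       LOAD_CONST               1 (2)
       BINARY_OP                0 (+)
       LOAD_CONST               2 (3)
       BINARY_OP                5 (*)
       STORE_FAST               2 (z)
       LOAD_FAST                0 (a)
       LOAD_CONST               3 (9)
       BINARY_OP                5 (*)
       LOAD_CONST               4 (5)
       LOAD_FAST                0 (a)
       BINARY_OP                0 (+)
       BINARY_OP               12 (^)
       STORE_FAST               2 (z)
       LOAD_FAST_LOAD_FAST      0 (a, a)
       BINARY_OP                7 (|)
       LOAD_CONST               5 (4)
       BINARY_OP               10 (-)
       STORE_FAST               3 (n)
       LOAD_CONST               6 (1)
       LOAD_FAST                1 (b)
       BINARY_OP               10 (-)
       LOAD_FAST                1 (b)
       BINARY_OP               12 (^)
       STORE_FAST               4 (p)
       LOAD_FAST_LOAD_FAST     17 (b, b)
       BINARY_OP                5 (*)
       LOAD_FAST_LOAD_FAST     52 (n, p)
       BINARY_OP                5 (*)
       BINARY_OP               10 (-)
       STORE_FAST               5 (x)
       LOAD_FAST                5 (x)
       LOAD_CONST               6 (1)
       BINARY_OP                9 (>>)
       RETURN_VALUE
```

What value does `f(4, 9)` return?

40

LOAD_FAST_LOAD_FAST b,a → push 9,4. Stack: [9, 4]
BINARY_OP + → 9 + 4 = 13. Stack: [13]
STORE_FAST z → z=13. Stack: []
LOAD_FAST a → push 4. Stack: [4]
LOAD_CONST → push 2. Stack: [4, 2]
BINARY_OP + → 4 + 2 = 6. Stack: [6]
LOAD_CONST → push 3. Stack: [6, 3]
BINARY_OP * → 6 * 3 = 18. Stack: [18]
STORE_FAST z → z=18. Stack: []
LOAD_FAST a → push 4. Stack: [4]
LOAD_CONST → push 9. Stack: [4, 9]
BINARY_OP * → 4 * 9 = 36. Stack: [36]
LOAD_CONST → push 5. Stack: [36, 5]
LOAD_FAST a → push 4. Stack: [36, 5, 4]
BINARY_OP + → 5 + 4 = 9. Stack: [36, 9]
BINARY_OP ^ → 36 ^ 9 = 45. Stack: [45]
STORE_FAST z → z=45. Stack: []
LOAD_FAST_LOAD_FAST a,a → push 4,4. Stack: [4, 4]
BINARY_OP | → 4 | 4 = 4. Stack: [4]
LOAD_CONST → push 4. Stack: [4, 4]
BINARY_OP - → 4 - 4 = 0. Stack: [0]
STORE_FAST n → n=0. Stack: []
LOAD_CONST → push 1. Stack: [1]
LOAD_FAST b → push 9. Stack: [1, 9]
BINARY_OP - → 1 - 9 = -8. Stack: [-8]
LOAD_FAST b → push 9. Stack: [-8, 9]
BINARY_OP ^ → -8 ^ 9 = -15. Stack: [-15]
STORE_FAST p → p=-15. Stack: []
LOAD_FAST_LOAD_FAST b,b → push 9,9. Stack: [9, 9]
BINARY_OP * → 9 * 9 = 81. Stack: [81]
LOAD_FAST_LOAD_FAST n,p → push 0,-15. Stack: [81, 0, -15]
BINARY_OP * → 0 * -15 = 0. Stack: [81, 0]
BINARY_OP - → 81 - 0 = 81. Stack: [81]
STORE_FAST x → x=81. Stack: []
LOAD_FAST x → push 81. Stack: [81]
LOAD_CONST → push 1. Stack: [81, 1]
BINARY_OP >> → 81 >> 1 = 40. Stack: [40]
RETURN_VALUE → return 40.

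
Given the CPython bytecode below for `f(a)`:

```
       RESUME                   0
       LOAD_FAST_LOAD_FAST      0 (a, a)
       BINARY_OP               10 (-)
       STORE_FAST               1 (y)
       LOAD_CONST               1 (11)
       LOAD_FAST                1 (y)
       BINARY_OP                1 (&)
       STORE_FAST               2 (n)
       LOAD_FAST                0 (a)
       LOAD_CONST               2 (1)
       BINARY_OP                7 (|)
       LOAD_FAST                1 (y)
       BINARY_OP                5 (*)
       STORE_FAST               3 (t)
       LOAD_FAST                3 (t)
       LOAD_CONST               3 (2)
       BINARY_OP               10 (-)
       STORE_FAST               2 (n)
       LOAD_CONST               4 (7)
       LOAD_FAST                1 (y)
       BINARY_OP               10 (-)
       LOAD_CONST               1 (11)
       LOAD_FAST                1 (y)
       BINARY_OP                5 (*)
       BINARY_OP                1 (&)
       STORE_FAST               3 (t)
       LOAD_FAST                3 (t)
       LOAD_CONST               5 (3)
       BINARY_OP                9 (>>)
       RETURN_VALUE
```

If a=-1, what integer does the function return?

0

LOAD_FAST_LOAD_FAST a,a → push -1,-1. Stack: [-1, -1]
BINARY_OP - → -1 - -1 = 0. Stack: [0]
STORE_FAST y → y=0. Stack: []
LOAD_CONST → push 11. Stack: [11]
LOAD_FAST y → push 0. Stack: [11, 0]
BINARY_OP & → 11 & 0 = 0. Stack: [0]
STORE_FAST n → n=0. Stack: []
LOAD_FAST a → push -1. Stack: [-1]
LOAD_CONST → push 1. Stack: [-1, 1]
BINARY_OP | → -1 | 1 = -1. Stack: [-1]
LOAD_FAST y → push 0. Stack: [-1, 0]
BINARY_OP * → -1 * 0 = 0. Stack: [0]
STORE_FAST t → t=0. Stack: []
LOAD_FAST t → push 0. Stack: [0]
LOAD_CONST → push 2. Stack: [0, 2]
BINARY_OP - → 0 - 2 = -2. Stack: [-2]
STORE_FAST n → n=-2. Stack: []
LOAD_CONST → push 7. Stack: [7]
LOAD_FAST y → push 0. Stack: [7, 0]
BINARY_OP - → 7 - 0 = 7. Stack: [7]
LOAD_CONST → push 11. Stack: [7, 11]
LOAD_FAST y → push 0. Stack: [7, 11, 0]
BINARY_OP * → 11 * 0 = 0. Stack: [7, 0]
BINARY_OP & → 7 & 0 = 0. Stack: [0]
STORE_FAST t → t=0. Stack: []
LOAD_FAST t → push 0. Stack: [0]
LOAD_CONST → push 3. Stack: [0, 3]
BINARY_OP >> → 0 >> 3 = 0. Stack: [0]
RETURN_VALUE → return 0.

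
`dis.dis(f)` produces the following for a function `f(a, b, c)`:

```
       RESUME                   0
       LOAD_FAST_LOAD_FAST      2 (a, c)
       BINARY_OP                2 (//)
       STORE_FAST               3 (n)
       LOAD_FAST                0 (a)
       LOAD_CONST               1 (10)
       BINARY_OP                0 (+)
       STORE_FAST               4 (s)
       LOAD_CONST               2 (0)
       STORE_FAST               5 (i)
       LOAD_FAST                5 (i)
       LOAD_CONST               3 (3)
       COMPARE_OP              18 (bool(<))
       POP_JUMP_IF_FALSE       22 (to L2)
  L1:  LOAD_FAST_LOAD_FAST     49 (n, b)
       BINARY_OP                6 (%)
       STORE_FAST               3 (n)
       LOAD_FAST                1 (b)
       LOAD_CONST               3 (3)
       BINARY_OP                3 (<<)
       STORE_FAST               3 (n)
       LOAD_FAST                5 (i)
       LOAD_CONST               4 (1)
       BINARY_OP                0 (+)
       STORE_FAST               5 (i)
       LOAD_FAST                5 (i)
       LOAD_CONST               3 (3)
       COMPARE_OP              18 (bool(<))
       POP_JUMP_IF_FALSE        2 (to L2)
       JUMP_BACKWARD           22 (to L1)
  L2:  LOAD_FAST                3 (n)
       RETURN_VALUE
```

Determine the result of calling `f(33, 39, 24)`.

312

LOAD_FAST_LOAD_FAST a,c → push 33,24. Stack: [33, 24]
BINARY_OP // → 33 // 24 = 1. Stack: [1]
STORE_FAST n → n=1. Stack: []
LOAD_FAST a → push 33. Stack: [33]
LOAD_CONST → push 10. Stack: [33, 10]
BINARY_OP + → 33 + 10 = 43. Stack: [43]
STORE_FAST s → s=43. Stack: []
LOAD_CONST → push 0. Stack: [0]
STORE_FAST i → i=0. Stack: []
LOAD_FAST i → push 0. Stack: [0]
LOAD_CONST → push 3. Stack: [0, 3]
COMPARE_OP bool(<) → 0 vs 3 = True. Stack: [True]
POP_JUMP_IF_FALSE → pop True; no jump. Stack: []
LOAD_FAST_LOAD_FAST n,b → push 1,39. Stack: [1, 39]
BINARY_OP % → 1 % 39 = 1. Stack: [1]
STORE_FAST n → n=1. Stack: []
LOAD_FAST b → push 39. Stack: [39]
LOAD_CONST → push 3. Stack: [39, 3]
BINARY_OP << → 39 << 3 = 312. Stack: [312]
STORE_FAST n → n=312. Stack: []
LOAD_FAST i → push 0. Stack: [0]
LOAD_CONST → push 1. Stack: [0, 1]
BINARY_OP + → 0 + 1 = 1. Stack: [1]
STORE_FAST i → i=1. Stack: []
LOAD_FAST i → push 1. Stack: [1]
LOAD_CONST → push 3. Stack: [1, 3]
COMPARE_OP bool(<) → 1 vs 3 = True. Stack: [True]
POP_JUMP_IF_FALSE → pop True; no jump. Stack: []
LOAD_FAST_LOAD_FAST n,b → push 312,39. Stack: [312, 39]
BINARY_OP % → 312 % 39 = 0. Stack: [0]
STORE_FAST n → n=0. Stack: []
LOAD_FAST b → push 39. Stack: [39]
LOAD_CONST → push 3. Stack: [39, 3]
BINARY_OP << → 39 << 3 = 312. Stack: [312]
STORE_FAST n → n=312. Stack: []
LOAD_FAST i → push 1. Stack: [1]
LOAD_CONST → push 1. Stack: [1, 1]
BINARY_OP + → 1 + 1 = 2. Stack: [2]
STORE_FAST i → i=2. Stack: []
LOAD_FAST i → push 2. Stack: [2]
LOAD_CONST → push 3. Stack: [2, 3]
COMPARE_OP bool(<) → 2 vs 3 = True. Stack: [True]
POP_JUMP_IF_FALSE → pop True; no jump. Stack: []
LOAD_FAST_LOAD_FAST n,b → push 312,39. Stack: [312, 39]
BINARY_OP % → 312 % 39 = 0. Stack: [0]
STORE_FAST n → n=0. Stack: []
LOAD_FAST b → push 39. Stack: [39]
LOAD_CONST → push 3. Stack: [39, 3]
BINARY_OP << → 39 << 3 = 312. Stack: [312]
STORE_FAST n → n=312. Stack: []
LOAD_FAST i → push 2. Stack: [2]
LOAD_CONST → push 1. Stack: [2, 1]
BINARY_OP + → 2 + 1 = 3. Stack: [3]
STORE_FAST i → i=3. Stack: []
LOAD_FAST i → push 3. Stack: [3]
LOAD_CONST → push 3. Stack: [3, 3]
COMPARE_OP bool(<) → 3 vs 3 = False. Stack: [False]
POP_JUMP_IF_FALSE → pop False; jump. Stack: []
LOAD_FAST n → push 312. Stack: [312]
RETURN_VALUE → return 312.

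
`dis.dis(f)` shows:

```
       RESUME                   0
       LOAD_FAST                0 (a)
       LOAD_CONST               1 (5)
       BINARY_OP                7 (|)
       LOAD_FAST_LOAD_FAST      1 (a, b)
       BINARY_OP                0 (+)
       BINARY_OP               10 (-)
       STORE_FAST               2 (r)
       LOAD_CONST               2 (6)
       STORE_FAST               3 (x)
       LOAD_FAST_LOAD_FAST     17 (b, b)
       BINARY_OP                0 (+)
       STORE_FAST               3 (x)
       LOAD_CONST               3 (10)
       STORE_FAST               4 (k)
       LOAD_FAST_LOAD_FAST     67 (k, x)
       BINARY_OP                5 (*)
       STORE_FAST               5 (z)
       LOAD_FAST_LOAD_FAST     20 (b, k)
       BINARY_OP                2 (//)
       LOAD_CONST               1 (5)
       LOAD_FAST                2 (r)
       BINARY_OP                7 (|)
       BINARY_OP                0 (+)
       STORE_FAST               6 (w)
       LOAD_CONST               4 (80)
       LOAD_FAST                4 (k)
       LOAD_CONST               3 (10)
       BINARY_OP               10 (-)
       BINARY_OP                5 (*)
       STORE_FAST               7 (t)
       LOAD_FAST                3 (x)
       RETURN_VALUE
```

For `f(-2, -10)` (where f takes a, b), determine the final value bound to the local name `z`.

LOAD_FAST a → push -2. Stack: [-2]
LOAD_CONST → push 5. Stack: [-2, 5]
BINARY_OP | → -2 | 5 = -1. Stack: [-1]
LOAD_FAST_LOAD_FAST a,b → push -2,-10. Stack: [-1, -2, -10]
BINARY_OP + → -2 + -10 = -12. Stack: [-1, -12]
BINARY_OP - → -1 - -12 = 11. Stack: [11]
STORE_FAST r → r=11. Stack: []
LOAD_CONST → push 6. Stack: [6]
STORE_FAST x → x=6. Stack: []
LOAD_FAST_LOAD_FAST b,b → push -10,-10. Stack: [-10, -10]
BINARY_OP + → -10 + -10 = -20. Stack: [-20]
STORE_FAST x → x=-20. Stack: []
LOAD_CONST → push 10. Stack: [10]
STORE_FAST k → k=10. Stack: []
LOAD_FAST_LOAD_FAST k,x → push 10,-20. Stack: [10, -20]
BINARY_OP * → 10 * -20 = -200. Stack: [-200]
STORE_FAST z → z=-200. Stack: []
LOAD_FAST_LOAD_FAST b,k → push -10,10. Stack: [-10, 10]
BINARY_OP // → -10 // 10 = -1. Stack: [-1]
LOAD_CONST → push 5. Stack: [-1, 5]
LOAD_FAST r → push 11. Stack: [-1, 5, 11]
BINARY_OP | → 5 | 11 = 15. Stack: [-1, 15]
BINARY_OP + → -1 + 15 = 14. Stack: [14]
STORE_FAST w → w=14. Stack: []
LOAD_CONST → push 80. Stack: [80]
LOAD_FAST k → push 10. Stack: [80, 10]
LOAD_CONST → push 10. Stack: [80, 10, 10]
BINARY_OP - → 10 - 10 = 0. Stack: [80, 0]
BINARY_OP * → 80 * 0 = 0. Stack: [0]
STORE_FAST t → t=0. Stack: []
LOAD_FAST x → push -20. Stack: [-20]
RETURN_VALUE → return -20.

-200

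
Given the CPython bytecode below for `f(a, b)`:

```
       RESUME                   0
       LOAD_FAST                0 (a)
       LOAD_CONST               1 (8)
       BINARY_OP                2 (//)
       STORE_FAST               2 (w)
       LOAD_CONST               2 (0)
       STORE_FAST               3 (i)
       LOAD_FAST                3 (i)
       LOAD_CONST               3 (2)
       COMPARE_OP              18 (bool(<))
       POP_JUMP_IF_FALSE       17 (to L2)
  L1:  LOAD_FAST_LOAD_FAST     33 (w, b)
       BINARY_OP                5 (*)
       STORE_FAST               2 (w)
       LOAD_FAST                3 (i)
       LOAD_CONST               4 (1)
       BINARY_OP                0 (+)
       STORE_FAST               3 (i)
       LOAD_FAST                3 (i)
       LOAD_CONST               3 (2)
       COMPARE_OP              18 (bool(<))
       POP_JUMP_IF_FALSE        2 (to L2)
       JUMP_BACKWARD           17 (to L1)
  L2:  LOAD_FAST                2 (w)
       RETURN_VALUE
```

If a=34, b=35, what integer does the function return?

LOAD_FAST a → push 34. Stack: [34]
LOAD_CONST → push 8. Stack: [34, 8]
BINARY_OP // → 34 // 8 = 4. Stack: [4]
STORE_FAST w → w=4. Stack: []
LOAD_CONST → push 0. Stack: [0]
STORE_FAST i → i=0. Stack: []
LOAD_FAST i → push 0. Stack: [0]
LOAD_CONST → push 2. Stack: [0, 2]
COMPARE_OP bool(<) → 0 vs 2 = True. Stack: [True]
POP_JUMP_IF_FALSE → pop True; no jump. Stack: []
LOAD_FAST_LOAD_FAST w,b → push 4,35. Stack: [4, 35]
BINARY_OP * → 4 * 35 = 140. Stack: [140]
STORE_FAST w → w=140. Stack: []
LOAD_FAST i → push 0. Stack: [0]
LOAD_CONST → push 1. Stack: [0, 1]
BINARY_OP + → 0 + 1 = 1. Stack: [1]
STORE_FAST i → i=1. Stack: []
LOAD_FAST i → push 1. Stack: [1]
LOAD_CONST → push 2. Stack: [1, 2]
COMPARE_OP bool(<) → 1 vs 2 = True. Stack: [True]
POP_JUMP_IF_FALSE → pop True; no jump. Stack: []
LOAD_FAST_LOAD_FAST w,b → push 140,35. Stack: [140, 35]
BINARY_OP * → 140 * 35 = 4900. Stack: [4900]
STORE_FAST w → w=4900. Stack: []
LOAD_FAST i → push 1. Stack: [1]
LOAD_CONST → push 1. Stack: [1, 1]
BINARY_OP + → 1 + 1 = 2. Stack: [2]
STORE_FAST i → i=2. Stack: []
LOAD_FAST i → push 2. Stack: [2]
LOAD_CONST → push 2. Stack: [2, 2]
COMPARE_OP bool(<) → 2 vs 2 = False. Stack: [False]
POP_JUMP_IF_FALSE → pop False; jump. Stack: []
LOAD_FAST w → push 4900. Stack: [4900]
RETURN_VALUE → return 4900.

4900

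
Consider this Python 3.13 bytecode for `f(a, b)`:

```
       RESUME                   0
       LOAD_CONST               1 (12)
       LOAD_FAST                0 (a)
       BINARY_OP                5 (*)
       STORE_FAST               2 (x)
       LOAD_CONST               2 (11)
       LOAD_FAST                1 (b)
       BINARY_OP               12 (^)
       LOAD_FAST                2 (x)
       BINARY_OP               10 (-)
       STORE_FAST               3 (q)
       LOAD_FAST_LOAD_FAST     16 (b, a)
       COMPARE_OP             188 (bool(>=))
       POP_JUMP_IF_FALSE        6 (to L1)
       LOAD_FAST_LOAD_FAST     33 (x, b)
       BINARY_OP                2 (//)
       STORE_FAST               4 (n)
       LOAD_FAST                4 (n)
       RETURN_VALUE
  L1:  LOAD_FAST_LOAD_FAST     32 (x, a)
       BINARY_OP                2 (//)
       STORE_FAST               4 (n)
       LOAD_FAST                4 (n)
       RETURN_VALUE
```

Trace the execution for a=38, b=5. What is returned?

12

LOAD_CONST → push 12. Stack: [12]
LOAD_FAST a → push 38. Stack: [12, 38]
BINARY_OP * → 12 * 38 = 456. Stack: [456]
STORE_FAST x → x=456. Stack: []
LOAD_CONST → push 11. Stack: [11]
LOAD_FAST b → push 5. Stack: [11, 5]
BINARY_OP ^ → 11 ^ 5 = 14. Stack: [14]
LOAD_FAST x → push 456. Stack: [14, 456]
BINARY_OP - → 14 - 456 = -442. Stack: [-442]
STORE_FAST q → q=-442. Stack: []
LOAD_FAST_LOAD_FAST b,a → push 5,38. Stack: [5, 38]
COMPARE_OP bool(>=) → 5 vs 38 = False. Stack: [False]
POP_JUMP_IF_FALSE → pop False; jump. Stack: []
LOAD_FAST_LOAD_FAST x,a → push 456,38. Stack: [456, 38]
BINARY_OP // → 456 // 38 = 12. Stack: [12]
STORE_FAST n → n=12. Stack: []
LOAD_FAST n → push 12. Stack: [12]
RETURN_VALUE → return 12.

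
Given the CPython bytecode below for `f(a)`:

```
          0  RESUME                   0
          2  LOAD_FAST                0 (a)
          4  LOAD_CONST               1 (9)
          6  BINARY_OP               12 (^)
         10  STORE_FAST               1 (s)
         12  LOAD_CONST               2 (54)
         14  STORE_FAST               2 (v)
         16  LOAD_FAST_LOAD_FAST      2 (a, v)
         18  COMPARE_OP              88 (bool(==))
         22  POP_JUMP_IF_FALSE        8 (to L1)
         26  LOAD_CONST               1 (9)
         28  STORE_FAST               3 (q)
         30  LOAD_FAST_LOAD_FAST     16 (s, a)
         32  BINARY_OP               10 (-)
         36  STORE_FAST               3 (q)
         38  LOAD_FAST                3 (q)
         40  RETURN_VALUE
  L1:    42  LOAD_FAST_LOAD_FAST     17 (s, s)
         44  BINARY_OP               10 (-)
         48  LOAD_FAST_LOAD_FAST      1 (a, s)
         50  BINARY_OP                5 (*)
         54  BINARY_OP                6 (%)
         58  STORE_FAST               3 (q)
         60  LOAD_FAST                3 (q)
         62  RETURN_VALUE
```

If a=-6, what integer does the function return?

0

LOAD_FAST a → push -6. Stack: [-6]
LOAD_CONST → push 9. Stack: [-6, 9]
BINARY_OP ^ → -6 ^ 9 = -13. Stack: [-13]
STORE_FAST s → s=-13. Stack: []
LOAD_CONST → push 54. Stack: [54]
STORE_FAST v → v=54. Stack: []
LOAD_FAST_LOAD_FAST a,v → push -6,54. Stack: [-6, 54]
COMPARE_OP bool(==) → -6 vs 54 = False. Stack: [False]
POP_JUMP_IF_FALSE → pop False; jump. Stack: []
LOAD_FAST_LOAD_FAST s,s → push -13,-13. Stack: [-13, -13]
BINARY_OP - → -13 - -13 = 0. Stack: [0]
LOAD_FAST_LOAD_FAST a,s → push -6,-13. Stack: [0, -6, -13]
BINARY_OP * → -6 * -13 = 78. Stack: [0, 78]
BINARY_OP % → 0 % 78 = 0. Stack: [0]
STORE_FAST q → q=0. Stack: []
LOAD_FAST q → push 0. Stack: [0]
RETURN_VALUE → return 0.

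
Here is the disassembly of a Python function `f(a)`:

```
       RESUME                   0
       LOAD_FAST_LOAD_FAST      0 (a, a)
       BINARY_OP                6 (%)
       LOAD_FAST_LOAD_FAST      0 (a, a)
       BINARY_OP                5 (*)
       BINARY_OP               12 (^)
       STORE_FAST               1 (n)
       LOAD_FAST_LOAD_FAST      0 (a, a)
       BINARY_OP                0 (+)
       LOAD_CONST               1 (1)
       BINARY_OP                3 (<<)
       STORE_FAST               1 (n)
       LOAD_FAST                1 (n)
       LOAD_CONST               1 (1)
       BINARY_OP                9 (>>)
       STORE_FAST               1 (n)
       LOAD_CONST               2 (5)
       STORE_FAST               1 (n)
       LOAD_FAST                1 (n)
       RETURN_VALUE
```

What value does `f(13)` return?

5

LOAD_FAST_LOAD_FAST a,a → push 13,13. Stack: [13, 13]
BINARY_OP % → 13 % 13 = 0. Stack: [0]
LOAD_FAST_LOAD_FAST a,a → push 13,13. Stack: [0, 13, 13]
BINARY_OP * → 13 * 13 = 169. Stack: [0, 169]
BINARY_OP ^ → 0 ^ 169 = 169. Stack: [169]
STORE_FAST n → n=169. Stack: []
LOAD_FAST_LOAD_FAST a,a → push 13,13. Stack: [13, 13]
BINARY_OP + → 13 + 13 = 26. Stack: [26]
LOAD_CONST → push 1. Stack: [26, 1]
BINARY_OP << → 26 << 1 = 52. Stack: [52]
STORE_FAST n → n=52. Stack: []
LOAD_FAST n → push 52. Stack: [52]
LOAD_CONST → push 1. Stack: [52, 1]
BINARY_OP >> → 52 >> 1 = 26. Stack: [26]
STORE_FAST n → n=26. Stack: []
LOAD_CONST → push 5. Stack: [5]
STORE_FAST n → n=5. Stack: []
LOAD_FAST n → push 5. Stack: [5]
RETURN_VALUE → return 5.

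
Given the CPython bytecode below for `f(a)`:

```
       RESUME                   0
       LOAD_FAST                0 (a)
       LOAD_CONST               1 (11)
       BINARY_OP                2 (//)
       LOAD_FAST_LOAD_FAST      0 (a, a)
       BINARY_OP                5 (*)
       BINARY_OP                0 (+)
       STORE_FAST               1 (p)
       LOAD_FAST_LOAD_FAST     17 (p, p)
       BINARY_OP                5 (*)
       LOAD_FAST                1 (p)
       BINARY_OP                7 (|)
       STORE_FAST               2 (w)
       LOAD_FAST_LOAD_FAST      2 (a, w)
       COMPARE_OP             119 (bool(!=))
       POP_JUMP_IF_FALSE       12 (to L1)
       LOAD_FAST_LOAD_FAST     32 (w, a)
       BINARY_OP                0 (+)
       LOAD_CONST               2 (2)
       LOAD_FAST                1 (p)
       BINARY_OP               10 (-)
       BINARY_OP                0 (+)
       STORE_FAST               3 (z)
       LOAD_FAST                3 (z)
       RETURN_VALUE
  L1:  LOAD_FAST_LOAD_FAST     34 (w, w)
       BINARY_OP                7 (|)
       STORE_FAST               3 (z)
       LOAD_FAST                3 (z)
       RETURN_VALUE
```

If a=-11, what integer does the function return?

LOAD_FAST a → push -11. Stack: [-11]
LOAD_CONST → push 11. Stack: [-11, 11]
BINARY_OP // → -11 // 11 = -1. Stack: [-1]
LOAD_FAST_LOAD_FAST a,a → push -11,-11. Stack: [-1, -11, -11]
BINARY_OP * → -11 * -11 = 121. Stack: [-1, 121]
BINARY_OP + → -1 + 121 = 120. Stack: [120]
STORE_FAST p → p=120. Stack: []
LOAD_FAST_LOAD_FAST p,p → push 120,120. Stack: [120, 120]
BINARY_OP * → 120 * 120 = 14400. Stack: [14400]
LOAD_FAST p → push 120. Stack: [14400, 120]
BINARY_OP | → 14400 | 120 = 14456. Stack: [14456]
STORE_FAST w → w=14456. Stack: []
LOAD_FAST_LOAD_FAST a,w → push -11,14456. Stack: [-11, 14456]
COMPARE_OP bool(!=) → -11 vs 14456 = True. Stack: [True]
POP_JUMP_IF_FALSE → pop True; no jump. Stack: []
LOAD_FAST_LOAD_FAST w,a → push 14456,-11. Stack: [14456, -11]
BINARY_OP + → 14456 + -11 = 14445. Stack: [14445]
LOAD_CONST → push 2. Stack: [14445, 2]
LOAD_FAST p → push 120. Stack: [14445, 2, 120]
BINARY_OP - → 2 - 120 = -118. Stack: [14445, -118]
BINARY_OP + → 14445 + -118 = 14327. Stack: [14327]
STORE_FAST z → z=14327. Stack: []
LOAD_FAST z → push 14327. Stack: [14327]
RETURN_VALUE → return 14327.

14327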